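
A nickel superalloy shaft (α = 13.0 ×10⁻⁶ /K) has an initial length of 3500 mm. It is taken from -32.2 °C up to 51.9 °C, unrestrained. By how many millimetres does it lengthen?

ΔT = 51.9 − (-32.2) = 84.10 K.
ΔL = α·L₀·ΔT = 13.0×10⁻⁶ × 3500 mm × 84.10 K = 3.83 mm.

3.83 mm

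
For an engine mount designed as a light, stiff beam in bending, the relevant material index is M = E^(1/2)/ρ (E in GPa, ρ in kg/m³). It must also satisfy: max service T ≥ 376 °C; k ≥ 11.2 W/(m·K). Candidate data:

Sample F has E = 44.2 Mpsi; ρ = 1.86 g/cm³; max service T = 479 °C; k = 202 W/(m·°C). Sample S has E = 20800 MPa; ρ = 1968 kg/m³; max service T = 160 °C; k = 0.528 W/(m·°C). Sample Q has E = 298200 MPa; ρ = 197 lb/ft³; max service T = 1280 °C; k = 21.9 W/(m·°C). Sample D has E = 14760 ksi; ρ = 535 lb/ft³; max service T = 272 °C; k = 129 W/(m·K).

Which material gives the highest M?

Screen on constraints: max service T ≥ 376 °C; k ≥ 11.2 W/(m·K). Survivors: sample F, sample Q.
In SI units:
  sample F: E = 304.7 GPa, ρ = 1860 kg/m³
  sample Q: E = 298.2 GPa, ρ = 3156 kg/m³
  sample F: M = 9.39×10⁻³
  sample Q: M = 5.47×10⁻³
The maximum is for sample F.

sample F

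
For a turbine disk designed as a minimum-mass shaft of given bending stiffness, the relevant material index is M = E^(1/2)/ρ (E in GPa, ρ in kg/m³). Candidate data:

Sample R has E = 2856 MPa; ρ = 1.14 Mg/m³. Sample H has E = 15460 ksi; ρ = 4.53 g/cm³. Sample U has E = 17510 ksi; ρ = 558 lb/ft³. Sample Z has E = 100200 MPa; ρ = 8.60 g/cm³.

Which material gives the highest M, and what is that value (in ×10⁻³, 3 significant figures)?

sample H, M = 2.28×10⁻³

Normalizing units and computing the index:
  sample R: E = 2.856 GPa, ρ = 1140 kg/m³
  sample H: E = 106.6 GPa, ρ = 4530 kg/m³
  sample U: E = 120.7 GPa, ρ = 8938 kg/m³
  sample Z: E = 100.2 GPa, ρ = 8600 kg/m³
  sample H: M = 2.28×10⁻³
  sample R: M = 1.48×10⁻³
  sample U: M = 1.23×10⁻³
  sample Z: M = 1.16×10⁻³
Sample H ranks first.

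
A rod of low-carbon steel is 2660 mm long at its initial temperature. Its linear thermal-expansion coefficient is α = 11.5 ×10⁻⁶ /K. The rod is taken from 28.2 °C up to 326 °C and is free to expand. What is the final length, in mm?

ΔT = 326 − 28.2 = 297.8 K.
ΔL = α·L₀·ΔT = 11.5×10⁻⁶ × 2660 mm × 297.8 K = 9.11 mm.
L = L₀ + ΔL = 2660 + 9.11 = 2669.1 mm.

2669.1 mm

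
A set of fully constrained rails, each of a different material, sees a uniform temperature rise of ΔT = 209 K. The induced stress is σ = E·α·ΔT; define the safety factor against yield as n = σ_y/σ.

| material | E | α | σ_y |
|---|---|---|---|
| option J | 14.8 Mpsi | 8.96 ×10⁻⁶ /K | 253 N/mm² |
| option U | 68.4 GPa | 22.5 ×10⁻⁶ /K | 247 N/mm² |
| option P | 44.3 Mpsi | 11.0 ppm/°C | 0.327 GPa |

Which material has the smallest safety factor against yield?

option P

In consistent units (E in GPa, α in ×10⁻⁶/K, σ_y in MPa):
  option J: E = 102.0, α = 8.96, σ_y = 253.0 → σ = 191 MPa, n = 1.32
  option U: E = 68.40, α = 22.5, σ_y = 247.0 → σ = 322 MPa, n = 0.768
  option P: E = 305.4, α = 11.0, σ_y = 327.0 → σ = 702 MPa, n = 0.466
The minimum is option P at n = 0.466.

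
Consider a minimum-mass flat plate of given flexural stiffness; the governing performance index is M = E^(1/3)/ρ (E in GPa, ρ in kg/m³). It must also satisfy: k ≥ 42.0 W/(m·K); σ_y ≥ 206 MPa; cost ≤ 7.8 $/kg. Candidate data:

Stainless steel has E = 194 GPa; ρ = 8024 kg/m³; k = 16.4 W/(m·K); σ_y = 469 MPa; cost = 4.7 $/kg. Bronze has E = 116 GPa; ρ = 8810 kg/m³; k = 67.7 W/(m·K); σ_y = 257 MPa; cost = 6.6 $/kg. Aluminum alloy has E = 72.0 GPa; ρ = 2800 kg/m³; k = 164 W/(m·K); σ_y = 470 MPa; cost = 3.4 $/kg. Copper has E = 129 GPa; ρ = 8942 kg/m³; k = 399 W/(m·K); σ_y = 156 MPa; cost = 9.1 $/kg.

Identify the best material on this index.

aluminum alloy

Screen on constraints: k ≥ 42.0 W/(m·K); σ_y ≥ 206 MPa; cost ≤ 7.8 $/kg. Survivors: bronze, aluminum alloy.
Per-candidate index values:
  aluminum alloy: M = 1.49×10⁻³
  bronze: M = 0.554×10⁻³
Highest index: aluminum alloy.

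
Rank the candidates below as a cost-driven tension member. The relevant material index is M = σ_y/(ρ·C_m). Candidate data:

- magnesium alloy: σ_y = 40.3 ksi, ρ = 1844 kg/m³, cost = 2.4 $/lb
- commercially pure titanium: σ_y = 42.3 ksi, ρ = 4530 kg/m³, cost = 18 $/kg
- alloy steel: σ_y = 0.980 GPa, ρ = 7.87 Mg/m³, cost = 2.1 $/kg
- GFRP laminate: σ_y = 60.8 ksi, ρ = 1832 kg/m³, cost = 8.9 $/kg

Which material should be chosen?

Putting every candidate on a common basis:
  magnesium alloy: σ_y = 277.9 MPa, ρ = 1844 kg/m³, cost = 5.291 $/kg
  commercially pure titanium: σ_y = 291.6 MPa, ρ = 4530 kg/m³, cost = 18.00 $/kg
  alloy steel: σ_y = 980.0 MPa, ρ = 7870 kg/m³, cost = 2.100 $/kg
  GFRP laminate: σ_y = 419.2 MPa, ρ = 1832 kg/m³, cost = 8.900 $/kg
  alloy steel: M = 59.3 kN·m per $
  magnesium alloy: M = 28.5 kN·m per $
  GFRP laminate: M = 25.7 kN·m per $
  commercially pure titanium: M = 3.58 kN·m per $
Alloy steel ranks first.

alloy steel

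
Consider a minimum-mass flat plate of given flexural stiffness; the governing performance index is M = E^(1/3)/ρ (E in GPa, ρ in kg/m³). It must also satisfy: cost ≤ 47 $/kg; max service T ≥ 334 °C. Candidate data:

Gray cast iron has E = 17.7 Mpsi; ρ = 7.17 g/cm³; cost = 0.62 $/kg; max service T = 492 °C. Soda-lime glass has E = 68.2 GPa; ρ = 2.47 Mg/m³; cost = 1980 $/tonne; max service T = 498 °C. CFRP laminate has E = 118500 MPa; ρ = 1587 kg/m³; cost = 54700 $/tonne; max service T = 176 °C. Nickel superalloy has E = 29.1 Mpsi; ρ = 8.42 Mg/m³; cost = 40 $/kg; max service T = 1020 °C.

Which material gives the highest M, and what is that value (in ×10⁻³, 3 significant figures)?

Screen on constraints: cost ≤ 47 $/kg; max service T ≥ 334 °C. Survivors: gray cast iron, soda-lime glass, nickel superalloy.
After converting to SI:
  gray cast iron: E = 122.0 GPa, ρ = 7170 kg/m³
  soda-lime glass: E = 68.20 GPa, ρ = 2470 kg/m³
  nickel superalloy: E = 200.6 GPa, ρ = 8420 kg/m³
  soda-lime glass: M = 1.65×10⁻³
  nickel superalloy: M = 0.695×10⁻³
  gray cast iron: M = 0.692×10⁻³
Soda-lime glass ranks first.

soda-lime glass, M = 1.65×10⁻³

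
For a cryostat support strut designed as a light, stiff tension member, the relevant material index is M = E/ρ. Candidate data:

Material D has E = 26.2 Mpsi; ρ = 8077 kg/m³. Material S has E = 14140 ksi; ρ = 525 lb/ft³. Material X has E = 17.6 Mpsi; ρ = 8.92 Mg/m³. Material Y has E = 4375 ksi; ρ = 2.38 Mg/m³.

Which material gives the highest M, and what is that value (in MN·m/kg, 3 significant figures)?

Putting every candidate on a common basis:
  material D: E = 180.6 GPa, ρ = 8077 kg/m³
  material S: E = 97.49 GPa, ρ = 8410 kg/m³
  material X: E = 121.3 GPa, ρ = 8920 kg/m³
  material Y: E = 30.16 GPa, ρ = 2380 kg/m³
  material D: M = 22.4 MN·m/kg
  material X: M = 13.6 MN·m/kg
  material Y: M = 12.7 MN·m/kg
  material S: M = 11.6 MN·m/kg
Material D ranks first.

material D, M = 22.4 MN·m/kg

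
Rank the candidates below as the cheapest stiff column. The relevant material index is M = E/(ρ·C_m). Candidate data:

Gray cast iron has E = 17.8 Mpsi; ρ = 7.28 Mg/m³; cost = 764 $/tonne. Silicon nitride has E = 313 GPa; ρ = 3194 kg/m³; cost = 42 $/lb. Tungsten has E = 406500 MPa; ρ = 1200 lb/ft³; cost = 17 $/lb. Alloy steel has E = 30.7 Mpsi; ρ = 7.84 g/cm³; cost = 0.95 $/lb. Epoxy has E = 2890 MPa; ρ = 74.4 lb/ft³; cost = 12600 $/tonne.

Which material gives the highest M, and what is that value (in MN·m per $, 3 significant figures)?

gray cast iron, M = 22.1 MN·m per $

After converting to SI:
  gray cast iron: E = 122.7 GPa, ρ = 7280 kg/m³, cost = 0.7640 $/kg
  silicon nitride: E = 313.0 GPa, ρ = 3194 kg/m³, cost = 92.59 $/kg
  tungsten: E = 406.5 GPa, ρ = 19220 kg/m³, cost = 37.48 $/kg
  alloy steel: E = 211.7 GPa, ρ = 7840 kg/m³, cost = 2.094 $/kg
  epoxy: E = 2.890 GPa, ρ = 1192 kg/m³, cost = 12.60 $/kg
  gray cast iron: M = 22.1 MN·m per $
  alloy steel: M = 12.9 MN·m per $
  silicon nitride: M = 1.06 MN·m per $
  tungsten: M = 0.564 MN·m per $
  epoxy: M = 0.192 MN·m per $
Gray cast iron has the largest M.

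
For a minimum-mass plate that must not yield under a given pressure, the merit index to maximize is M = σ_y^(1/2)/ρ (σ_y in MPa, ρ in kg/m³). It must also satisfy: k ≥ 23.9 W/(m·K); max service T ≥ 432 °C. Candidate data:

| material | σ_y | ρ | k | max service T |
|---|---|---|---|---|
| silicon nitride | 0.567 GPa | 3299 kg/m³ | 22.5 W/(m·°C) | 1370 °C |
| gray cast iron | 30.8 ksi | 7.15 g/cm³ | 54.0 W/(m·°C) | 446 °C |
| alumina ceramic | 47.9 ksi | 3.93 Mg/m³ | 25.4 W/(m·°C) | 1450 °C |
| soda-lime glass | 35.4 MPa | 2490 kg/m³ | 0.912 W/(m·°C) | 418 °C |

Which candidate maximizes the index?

alumina ceramic

Screen on constraints: k ≥ 23.9 W/(m·K); max service T ≥ 432 °C. Survivors: gray cast iron, alumina ceramic.
In SI units:
  gray cast iron: σ_y = 212.4 MPa, ρ = 7150 kg/m³
  alumina ceramic: σ_y = 330.3 MPa, ρ = 3930 kg/m³
  alumina ceramic: M = 4.62×10⁻³
  gray cast iron: M = 2.04×10⁻³
The maximum is for alumina ceramic.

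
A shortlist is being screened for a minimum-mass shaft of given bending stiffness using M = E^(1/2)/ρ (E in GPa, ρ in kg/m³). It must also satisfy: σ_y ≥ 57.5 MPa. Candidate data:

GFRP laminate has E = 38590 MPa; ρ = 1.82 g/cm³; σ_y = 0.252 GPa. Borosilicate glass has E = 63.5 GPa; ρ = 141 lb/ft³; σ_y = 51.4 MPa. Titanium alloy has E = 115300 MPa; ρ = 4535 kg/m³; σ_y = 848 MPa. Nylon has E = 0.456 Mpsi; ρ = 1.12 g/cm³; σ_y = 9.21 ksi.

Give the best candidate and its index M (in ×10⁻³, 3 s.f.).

Screen on constraints: σ_y ≥ 57.5 MPa. Survivors: GFRP laminate, titanium alloy, nylon.
Convert each candidate to consistent units, then evaluate M:
  GFRP laminate: E = 38.59 GPa, ρ = 1820 kg/m³
  titanium alloy: E = 115.3 GPa, ρ = 4535 kg/m³
  nylon: E = 3.144 GPa, ρ = 1120 kg/m³
  GFRP laminate: M = 3.41×10⁻³
  titanium alloy: M = 2.37×10⁻³
  nylon: M = 1.58×10⁻³
GFRP laminate ranks first.

GFRP laminate, M = 3.41×10⁻³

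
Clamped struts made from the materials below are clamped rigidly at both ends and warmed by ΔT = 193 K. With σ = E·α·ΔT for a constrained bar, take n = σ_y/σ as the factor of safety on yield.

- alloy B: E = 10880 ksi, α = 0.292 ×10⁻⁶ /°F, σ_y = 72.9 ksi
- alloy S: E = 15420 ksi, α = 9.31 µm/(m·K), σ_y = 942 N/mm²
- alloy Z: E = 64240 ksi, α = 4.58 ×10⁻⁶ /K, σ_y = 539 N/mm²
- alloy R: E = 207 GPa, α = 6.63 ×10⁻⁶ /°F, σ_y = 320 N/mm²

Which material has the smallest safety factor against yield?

alloy R

In consistent units (E in GPa, α in ×10⁻⁶/K, σ_y in MPa):
  alloy B: E = 75.01, α = 0.526, σ_y = 502.6 → σ = 7.61 MPa, n = 66.1
  alloy S: E = 106.3, α = 9.31, σ_y = 942.0 → σ = 191 MPa, n = 4.93
  alloy Z: E = 442.9, α = 4.58, σ_y = 539.0 → σ = 392 MPa, n = 1.38
  alloy R: E = 207.0, α = 11.9, σ_y = 320.0 → σ = 477 MPa, n = 0.671
Smallest n: alloy R with n = 0.671.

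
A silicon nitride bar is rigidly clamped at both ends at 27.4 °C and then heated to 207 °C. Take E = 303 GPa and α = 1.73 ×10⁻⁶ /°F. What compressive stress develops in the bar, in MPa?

169 MPa

α = 1.73×10⁻⁶/°F × 9/5 = 3.11×10⁻⁶/K.
ΔT = 179.6 K. Constrained thermal stress σ = E·α·ΔT = 303.0×10³ MPa × 3.11×10⁻⁶ × 179.6 = 169 MPa (compressive).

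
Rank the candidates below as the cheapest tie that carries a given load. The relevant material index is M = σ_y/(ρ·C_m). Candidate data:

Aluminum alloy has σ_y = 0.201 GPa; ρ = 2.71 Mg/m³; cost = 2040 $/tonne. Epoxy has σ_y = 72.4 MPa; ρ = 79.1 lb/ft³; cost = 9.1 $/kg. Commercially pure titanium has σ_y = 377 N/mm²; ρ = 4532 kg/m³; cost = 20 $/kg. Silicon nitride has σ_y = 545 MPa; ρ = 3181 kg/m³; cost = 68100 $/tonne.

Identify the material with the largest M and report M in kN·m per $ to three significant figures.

Normalizing units and computing the index:
  aluminum alloy: σ_y = 201.0 MPa, ρ = 2710 kg/m³, cost = 2.040 $/kg
  epoxy: σ_y = 72.40 MPa, ρ = 1267 kg/m³, cost = 9.100 $/kg
  commercially pure titanium: σ_y = 377.0 MPa, ρ = 4532 kg/m³, cost = 20.00 $/kg
  silicon nitride: σ_y = 545.0 MPa, ρ = 3181 kg/m³, cost = 68.10 $/kg
  aluminum alloy: M = 36.4 kN·m per $
  epoxy: M = 6.28 kN·m per $
  commercially pure titanium: M = 4.16 kN·m per $
  silicon nitride: M = 2.52 kN·m per $
Aluminum alloy ranks first.

aluminum alloy, M = 36.4 kN·m per $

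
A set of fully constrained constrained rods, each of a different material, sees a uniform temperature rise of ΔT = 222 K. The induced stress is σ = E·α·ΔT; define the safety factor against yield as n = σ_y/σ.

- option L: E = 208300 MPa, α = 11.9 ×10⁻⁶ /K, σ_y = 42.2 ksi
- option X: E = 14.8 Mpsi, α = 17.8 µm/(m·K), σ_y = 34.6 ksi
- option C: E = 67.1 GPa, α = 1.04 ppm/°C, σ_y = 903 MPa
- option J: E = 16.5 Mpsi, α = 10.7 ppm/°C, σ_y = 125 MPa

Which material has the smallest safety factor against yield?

option J

Converting E to GPa, α to ×10⁻⁶/K, σ_y to MPa, then σ and n for each:
  option L: E = 208.3, α = 11.9, σ_y = 291.0 → σ = 550 MPa, n = 0.529
  option X: E = 102.0, α = 17.8, σ_y = 238.6 → σ = 403 MPa, n = 0.592
  option C: E = 67.10, α = 1.04, σ_y = 903.0 → σ = 15.5 MPa, n = 58.3
  option J: E = 113.8, α = 10.7, σ_y = 125.0 → σ = 270 MPa, n = 0.463
The minimum is option J at n = 0.463.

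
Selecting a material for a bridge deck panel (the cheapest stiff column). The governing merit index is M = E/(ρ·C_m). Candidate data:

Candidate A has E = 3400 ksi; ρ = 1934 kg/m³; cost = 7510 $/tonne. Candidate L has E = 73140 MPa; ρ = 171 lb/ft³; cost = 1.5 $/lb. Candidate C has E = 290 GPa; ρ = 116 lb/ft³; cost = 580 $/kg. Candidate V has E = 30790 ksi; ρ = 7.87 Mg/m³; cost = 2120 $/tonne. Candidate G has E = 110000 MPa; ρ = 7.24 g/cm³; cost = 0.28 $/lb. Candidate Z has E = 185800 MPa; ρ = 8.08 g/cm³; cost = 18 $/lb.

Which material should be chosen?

Putting every candidate on a common basis:
  candidate A: E = 23.44 GPa, ρ = 1934 kg/m³, cost = 7.510 $/kg
  candidate L: E = 73.14 GPa, ρ = 2739 kg/m³, cost = 3.307 $/kg
  candidate C: E = 290.0 GPa, ρ = 1858 kg/m³, cost = 580.0 $/kg
  candidate V: E = 212.3 GPa, ρ = 7870 kg/m³, cost = 2.120 $/kg
  candidate G: E = 110.0 GPa, ρ = 7240 kg/m³, cost = 0.6173 $/kg
  candidate Z: E = 185.8 GPa, ρ = 8080 kg/m³, cost = 39.68 $/kg
  candidate G: M = 24.6 MN·m per $
  candidate V: M = 12.7 MN·m per $
  candidate L: M = 8.07 MN·m per $
  candidate A: M = 1.61 MN·m per $
  candidate Z: M = 0.579 MN·m per $
  candidate C: M = 0.269 MN·m per $
The maximum is for candidate G.

candidate G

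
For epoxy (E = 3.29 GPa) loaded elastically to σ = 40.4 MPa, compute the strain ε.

ε = σ/E = 40.4 / 3290 = 0.0123.

0.0123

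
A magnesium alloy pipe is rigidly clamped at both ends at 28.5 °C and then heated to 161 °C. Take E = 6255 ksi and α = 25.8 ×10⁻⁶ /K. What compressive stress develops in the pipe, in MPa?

147 MPa

E = 6255 ksi = 43.13 GPa.
ΔT = 132.5 K. Constrained thermal stress σ = E·α·ΔT = 43.13×10³ MPa × 25.8×10⁻⁶ × 132.5 = 147 MPa (compressive).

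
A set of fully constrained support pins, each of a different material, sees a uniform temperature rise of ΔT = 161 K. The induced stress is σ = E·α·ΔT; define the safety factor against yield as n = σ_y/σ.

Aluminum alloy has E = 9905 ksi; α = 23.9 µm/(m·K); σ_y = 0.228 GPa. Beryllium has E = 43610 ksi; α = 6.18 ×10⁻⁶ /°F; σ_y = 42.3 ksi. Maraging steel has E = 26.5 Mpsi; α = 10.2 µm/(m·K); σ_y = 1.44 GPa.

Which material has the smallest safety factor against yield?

beryllium

With everything in SI (GPa, ×10⁻⁶/K, MPa):
  aluminum alloy: E = 68.29, α = 23.9, σ_y = 228.0 → σ = 263 MPa, n = 0.868
  beryllium: E = 300.7, α = 11.1, σ_y = 291.6 → σ = 539 MPa, n = 0.542
  maraging steel: E = 182.7, α = 10.2, σ_y = 1440 → σ = 300 MPa, n = 4.80
The minimum is beryllium at n = 0.542.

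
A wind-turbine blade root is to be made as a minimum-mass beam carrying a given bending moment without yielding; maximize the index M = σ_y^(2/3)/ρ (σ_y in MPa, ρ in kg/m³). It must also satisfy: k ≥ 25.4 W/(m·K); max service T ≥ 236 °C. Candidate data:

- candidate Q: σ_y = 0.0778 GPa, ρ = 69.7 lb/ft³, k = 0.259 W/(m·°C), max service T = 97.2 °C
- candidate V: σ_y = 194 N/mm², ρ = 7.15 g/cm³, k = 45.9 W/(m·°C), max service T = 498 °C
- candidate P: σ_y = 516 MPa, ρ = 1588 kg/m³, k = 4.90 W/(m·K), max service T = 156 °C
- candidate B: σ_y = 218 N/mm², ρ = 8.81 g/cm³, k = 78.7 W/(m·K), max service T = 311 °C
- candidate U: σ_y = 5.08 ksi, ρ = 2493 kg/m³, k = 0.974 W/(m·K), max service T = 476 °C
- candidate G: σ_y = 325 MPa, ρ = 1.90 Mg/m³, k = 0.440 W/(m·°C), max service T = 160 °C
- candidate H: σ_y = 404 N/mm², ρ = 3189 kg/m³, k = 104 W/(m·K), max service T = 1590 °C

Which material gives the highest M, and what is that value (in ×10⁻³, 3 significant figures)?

candidate H, M = 17.1×10⁻³

Screen on constraints: k ≥ 25.4 W/(m·K); max service T ≥ 236 °C. Survivors: candidate V, candidate B, candidate H.
After converting to SI:
  candidate V: σ_y = 194.0 MPa, ρ = 7150 kg/m³
  candidate B: σ_y = 218.0 MPa, ρ = 8810 kg/m³
  candidate H: σ_y = 404.0 MPa, ρ = 3189 kg/m³
  candidate H: M = 17.1×10⁻³
  candidate V: M = 4.69×10⁻³
  candidate B: M = 4.11×10⁻³
The maximum is for candidate H.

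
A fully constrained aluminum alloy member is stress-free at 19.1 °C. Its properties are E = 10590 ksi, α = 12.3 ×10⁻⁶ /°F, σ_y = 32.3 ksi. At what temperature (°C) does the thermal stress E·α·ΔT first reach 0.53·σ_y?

92.1 °C

E = 10590 ksi = 73.02 GPa.
α = 12.3×10⁻⁶/°F × 9/5 = 22.1×10⁻⁶/K.
σ_y = 32.3 ksi = 222.7 MPa.
E·α·ΔT = 118.0 MPa ⇒ ΔT = 118.0 / (73.02×10³ × 22.1×10⁻⁶) = 73.01 K.
T = 19.1 + 73.01 = 92.11 °C.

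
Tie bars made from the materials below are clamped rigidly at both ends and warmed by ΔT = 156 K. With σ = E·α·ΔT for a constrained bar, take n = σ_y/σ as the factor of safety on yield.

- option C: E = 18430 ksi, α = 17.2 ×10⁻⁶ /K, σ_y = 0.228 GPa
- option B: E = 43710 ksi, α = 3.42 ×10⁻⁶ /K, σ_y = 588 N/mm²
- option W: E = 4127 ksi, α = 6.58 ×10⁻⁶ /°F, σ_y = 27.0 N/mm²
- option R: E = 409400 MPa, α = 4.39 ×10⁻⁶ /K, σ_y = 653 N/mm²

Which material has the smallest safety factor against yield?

Per material, after unit conversion:
  option C: E = 127.1, α = 17.2, σ_y = 228.0 → σ = 341 MPa, n = 0.669
  option B: E = 301.4, α = 3.42, σ_y = 588.0 → σ = 161 MPa, n = 3.66
  option W: E = 28.45, α = 11.8, σ_y = 27.00 → σ = 52.6 MPa, n = 0.514
  option R: E = 409.4, α = 4.39, σ_y = 653.0 → σ = 280 MPa, n = 2.33
The minimum is option W at n = 0.514.

option W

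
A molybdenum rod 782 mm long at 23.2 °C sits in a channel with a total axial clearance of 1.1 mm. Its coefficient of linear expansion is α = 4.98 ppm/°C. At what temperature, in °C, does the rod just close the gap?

α·L₀·ΔT = 1.1 mm ⇒ ΔT = 1.1 / (4.98×10⁻⁶ × 782.0) = 282.5 K.
T = 23.2 + 282.5 = 305.7 °C.

306 °C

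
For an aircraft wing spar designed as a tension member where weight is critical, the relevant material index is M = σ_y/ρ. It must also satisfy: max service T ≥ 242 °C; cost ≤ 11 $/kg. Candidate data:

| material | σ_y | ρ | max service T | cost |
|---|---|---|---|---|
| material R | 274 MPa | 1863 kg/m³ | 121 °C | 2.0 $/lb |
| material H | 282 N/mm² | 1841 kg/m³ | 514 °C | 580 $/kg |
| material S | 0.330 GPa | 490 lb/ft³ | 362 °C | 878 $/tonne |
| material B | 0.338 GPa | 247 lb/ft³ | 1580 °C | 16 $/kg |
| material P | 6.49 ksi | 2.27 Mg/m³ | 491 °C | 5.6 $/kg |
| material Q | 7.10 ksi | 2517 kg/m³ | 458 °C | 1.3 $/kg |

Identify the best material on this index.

material S

Screen on constraints: max service T ≥ 242 °C; cost ≤ 11 $/kg. Survivors: material S, material P, material Q.
After converting to SI:
  material S: σ_y = 330.0 MPa, ρ = 7849 kg/m³
  material P: σ_y = 44.75 MPa, ρ = 2270 kg/m³
  material Q: σ_y = 48.95 MPa, ρ = 2517 kg/m³
  material S: M = 42.0 kN·m/kg
  material P: M = 19.7 kN·m/kg
  material Q: M = 19.4 kN·m/kg
The maximum is for material S.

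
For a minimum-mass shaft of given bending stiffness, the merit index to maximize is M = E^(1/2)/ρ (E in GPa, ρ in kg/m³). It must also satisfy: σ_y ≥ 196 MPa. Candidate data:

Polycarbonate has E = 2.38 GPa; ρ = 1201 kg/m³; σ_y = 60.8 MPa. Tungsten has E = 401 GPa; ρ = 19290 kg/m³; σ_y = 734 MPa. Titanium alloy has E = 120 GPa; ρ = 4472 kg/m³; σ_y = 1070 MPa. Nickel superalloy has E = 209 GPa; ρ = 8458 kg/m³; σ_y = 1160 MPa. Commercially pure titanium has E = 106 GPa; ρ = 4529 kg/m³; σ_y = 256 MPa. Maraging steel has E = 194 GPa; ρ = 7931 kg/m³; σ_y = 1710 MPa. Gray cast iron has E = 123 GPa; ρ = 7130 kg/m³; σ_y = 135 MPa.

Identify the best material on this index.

titanium alloy

Screen on constraints: σ_y ≥ 196 MPa. Survivors: tungsten, titanium alloy, nickel superalloy, commercially pure titanium, maraging steel.
Evaluate M for each candidate:
  titanium alloy: M = 2.45×10⁻³
  commercially pure titanium: M = 2.27×10⁻³
  maraging steel: M = 1.76×10⁻³
  nickel superalloy: M = 1.71×10⁻³
  tungsten: M = 1.04×10⁻³
The maximum is for titanium alloy.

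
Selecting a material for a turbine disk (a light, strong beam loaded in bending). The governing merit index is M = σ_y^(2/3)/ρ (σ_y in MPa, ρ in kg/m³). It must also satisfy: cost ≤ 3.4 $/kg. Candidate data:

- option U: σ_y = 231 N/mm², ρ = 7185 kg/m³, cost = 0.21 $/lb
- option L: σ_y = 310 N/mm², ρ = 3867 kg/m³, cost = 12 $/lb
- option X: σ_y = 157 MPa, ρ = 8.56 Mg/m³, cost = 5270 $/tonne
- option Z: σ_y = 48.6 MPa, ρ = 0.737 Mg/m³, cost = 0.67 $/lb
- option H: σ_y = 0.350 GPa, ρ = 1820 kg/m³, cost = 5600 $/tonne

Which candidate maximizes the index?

Screen on constraints: cost ≤ 3.4 $/kg. Survivors: option U, option Z.
Normalizing units and computing the index:
  option U: σ_y = 231.0 MPa, ρ = 7185 kg/m³
  option Z: σ_y = 48.60 MPa, ρ = 737.0 kg/m³
  option Z: M = 18.1×10⁻³
  option U: M = 5.24×10⁻³
Option Z ranks first.

option Z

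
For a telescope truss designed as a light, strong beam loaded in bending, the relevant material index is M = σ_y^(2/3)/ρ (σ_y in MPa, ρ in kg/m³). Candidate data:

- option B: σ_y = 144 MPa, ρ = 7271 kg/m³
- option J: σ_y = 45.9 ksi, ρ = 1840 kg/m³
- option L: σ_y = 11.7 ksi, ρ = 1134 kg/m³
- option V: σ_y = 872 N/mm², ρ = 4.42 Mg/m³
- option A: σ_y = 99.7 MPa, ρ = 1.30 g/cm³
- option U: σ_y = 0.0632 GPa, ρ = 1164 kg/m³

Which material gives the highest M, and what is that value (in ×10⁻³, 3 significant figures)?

option J, M = 25.2×10⁻³

Putting every candidate on a common basis:
  option B: σ_y = 144.0 MPa, ρ = 7271 kg/m³
  option J: σ_y = 316.5 MPa, ρ = 1840 kg/m³
  option L: σ_y = 80.67 MPa, ρ = 1134 kg/m³
  option V: σ_y = 872.0 MPa, ρ = 4420 kg/m³
  option A: σ_y = 99.70 MPa, ρ = 1300 kg/m³
  option U: σ_y = 63.20 MPa, ρ = 1164 kg/m³
  option J: M = 25.2×10⁻³
  option V: M = 20.7×10⁻³
  option A: M = 16.5×10⁻³
  option L: M = 16.5×10⁻³
  option U: M = 13.6×10⁻³
  option B: M = 3.78×10⁻³
Highest index: option J.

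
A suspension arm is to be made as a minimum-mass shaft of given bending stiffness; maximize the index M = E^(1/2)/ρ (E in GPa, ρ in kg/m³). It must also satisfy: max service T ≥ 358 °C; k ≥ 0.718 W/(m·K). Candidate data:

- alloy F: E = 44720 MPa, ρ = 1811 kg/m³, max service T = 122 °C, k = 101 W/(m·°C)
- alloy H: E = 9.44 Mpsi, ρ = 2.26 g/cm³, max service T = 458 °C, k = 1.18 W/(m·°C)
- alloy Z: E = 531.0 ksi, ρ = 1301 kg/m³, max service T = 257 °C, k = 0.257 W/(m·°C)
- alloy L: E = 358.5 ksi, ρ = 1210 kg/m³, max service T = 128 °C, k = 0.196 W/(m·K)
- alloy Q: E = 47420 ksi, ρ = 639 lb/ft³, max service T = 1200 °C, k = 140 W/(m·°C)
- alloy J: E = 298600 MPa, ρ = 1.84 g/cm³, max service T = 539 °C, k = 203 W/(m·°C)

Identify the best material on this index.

Screen on constraints: max service T ≥ 358 °C; k ≥ 0.718 W/(m·K). Survivors: alloy H, alloy Q, alloy J.
Normalizing units and computing the index:
  alloy H: E = 65.09 GPa, ρ = 2260 kg/m³
  alloy Q: E = 326.9 GPa, ρ = 10240 kg/m³
  alloy J: E = 298.6 GPa, ρ = 1840 kg/m³
  alloy J: M = 9.39×10⁻³
  alloy H: M = 3.57×10⁻³
  alloy Q: M = 1.77×10⁻³
The maximum is for alloy J.

alloy J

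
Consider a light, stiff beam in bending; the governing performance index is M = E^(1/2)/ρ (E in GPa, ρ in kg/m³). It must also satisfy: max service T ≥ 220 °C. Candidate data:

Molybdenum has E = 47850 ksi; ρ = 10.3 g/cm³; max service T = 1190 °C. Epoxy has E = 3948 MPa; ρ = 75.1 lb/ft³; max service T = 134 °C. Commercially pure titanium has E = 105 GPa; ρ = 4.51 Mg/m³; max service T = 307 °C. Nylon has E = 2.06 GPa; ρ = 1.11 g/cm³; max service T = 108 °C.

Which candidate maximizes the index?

commercially pure titanium

Screen on constraints: max service T ≥ 220 °C. Survivors: molybdenum, commercially pure titanium.
Normalizing units and computing the index:
  molybdenum: E = 329.9 GPa, ρ = 10300 kg/m³
  commercially pure titanium: E = 105.0 GPa, ρ = 4510 kg/m³
  commercially pure titanium: M = 2.27×10⁻³
  molybdenum: M = 1.76×10⁻³
The maximum is for commercially pure titanium.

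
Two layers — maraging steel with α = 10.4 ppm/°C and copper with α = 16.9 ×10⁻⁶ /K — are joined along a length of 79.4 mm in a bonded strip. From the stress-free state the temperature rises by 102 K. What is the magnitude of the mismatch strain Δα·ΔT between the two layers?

Δα = |10.4 − 16.9|×10⁻⁶/K = 6.50×10⁻⁶/K.
Mismatch strain = Δα·ΔT = 6.50×10⁻⁶ × 102.0 = 6.63×10⁻⁴.

6.63×10⁻⁴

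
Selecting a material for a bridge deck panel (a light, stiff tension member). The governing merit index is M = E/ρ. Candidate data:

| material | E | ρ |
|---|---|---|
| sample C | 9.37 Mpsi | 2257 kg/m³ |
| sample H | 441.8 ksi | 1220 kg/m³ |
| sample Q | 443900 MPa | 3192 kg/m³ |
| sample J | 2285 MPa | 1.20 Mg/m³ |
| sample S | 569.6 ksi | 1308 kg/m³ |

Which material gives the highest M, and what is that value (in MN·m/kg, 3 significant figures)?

Normalizing units and computing the index:
  sample C: E = 64.60 GPa, ρ = 2257 kg/m³
  sample H: E = 3.046 GPa, ρ = 1220 kg/m³
  sample Q: E = 443.9 GPa, ρ = 3192 kg/m³
  sample J: E = 2.285 GPa, ρ = 1200 kg/m³
  sample S: E = 3.927 GPa, ρ = 1308 kg/m³
  sample Q: M = 139 MN·m/kg
  sample C: M = 28.6 MN·m/kg
  sample S: M = 3.00 MN·m/kg
  sample H: M = 2.50 MN·m/kg
  sample J: M = 1.90 MN·m/kg
Highest index: sample Q.

sample Q, M = 139 MN·m/kg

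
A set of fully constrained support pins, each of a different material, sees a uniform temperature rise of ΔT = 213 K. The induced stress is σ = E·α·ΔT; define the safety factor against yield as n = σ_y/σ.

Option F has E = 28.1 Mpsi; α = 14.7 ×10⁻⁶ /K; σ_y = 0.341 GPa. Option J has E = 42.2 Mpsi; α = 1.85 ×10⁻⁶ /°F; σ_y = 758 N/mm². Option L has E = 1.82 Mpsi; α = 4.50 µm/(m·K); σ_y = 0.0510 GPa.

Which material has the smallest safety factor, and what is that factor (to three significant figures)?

option F, n = 0.562

Converting E to GPa, α to ×10⁻⁶/K, σ_y to MPa, then σ and n for each:
  option F: E = 193.7, α = 14.7, σ_y = 341.0 → σ = 607 MPa, n = 0.562
  option J: E = 291.0, α = 3.33, σ_y = 758.0 → σ = 206 MPa, n = 3.67
  option L: E = 12.55, α = 4.50, σ_y = 51.00 → σ = 12.0 MPa, n = 4.24
Option F has the lowest safety factor, n = 0.562.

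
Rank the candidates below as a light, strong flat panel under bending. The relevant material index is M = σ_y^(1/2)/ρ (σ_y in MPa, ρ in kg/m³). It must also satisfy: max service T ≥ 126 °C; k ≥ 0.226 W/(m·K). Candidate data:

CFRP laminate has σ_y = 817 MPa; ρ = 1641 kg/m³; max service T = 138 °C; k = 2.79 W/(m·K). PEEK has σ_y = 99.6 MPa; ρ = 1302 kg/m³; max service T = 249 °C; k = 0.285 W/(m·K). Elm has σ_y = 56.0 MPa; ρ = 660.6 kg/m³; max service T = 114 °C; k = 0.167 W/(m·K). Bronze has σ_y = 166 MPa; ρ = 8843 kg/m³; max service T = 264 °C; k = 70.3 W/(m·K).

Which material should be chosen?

Screen on constraints: max service T ≥ 126 °C; k ≥ 0.226 W/(m·K). Survivors: CFRP laminate, PEEK, bronze.
Computing M directly (units already consistent):
  CFRP laminate: M = 17.4×10⁻³
  PEEK: M = 7.67×10⁻³
  bronze: M = 1.46×10⁻³
CFRP laminate has the largest M.

CFRP laminate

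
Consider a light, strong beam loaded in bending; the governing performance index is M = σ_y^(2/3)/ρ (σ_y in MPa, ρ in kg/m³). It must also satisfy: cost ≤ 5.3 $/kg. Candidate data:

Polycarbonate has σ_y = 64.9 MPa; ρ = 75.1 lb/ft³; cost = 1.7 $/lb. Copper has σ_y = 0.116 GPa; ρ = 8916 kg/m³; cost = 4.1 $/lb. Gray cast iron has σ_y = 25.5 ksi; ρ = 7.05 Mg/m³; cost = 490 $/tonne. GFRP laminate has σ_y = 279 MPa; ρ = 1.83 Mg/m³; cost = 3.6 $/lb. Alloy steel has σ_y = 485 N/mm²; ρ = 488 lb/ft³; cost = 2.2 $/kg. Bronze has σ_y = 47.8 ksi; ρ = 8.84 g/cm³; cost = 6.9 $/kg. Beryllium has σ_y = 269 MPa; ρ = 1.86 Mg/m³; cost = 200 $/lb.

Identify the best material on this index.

polycarbonate

Screen on constraints: cost ≤ 5.3 $/kg. Survivors: polycarbonate, gray cast iron, alloy steel.
After converting to SI:
  polycarbonate: σ_y = 64.90 MPa, ρ = 1203 kg/m³
  gray cast iron: σ_y = 175.8 MPa, ρ = 7050 kg/m³
  alloy steel: σ_y = 485.0 MPa, ρ = 7817 kg/m³
  polycarbonate: M = 13.4×10⁻³
  alloy steel: M = 7.90×10⁻³
  gray cast iron: M = 4.45×10⁻³
The maximum is for polycarbonate.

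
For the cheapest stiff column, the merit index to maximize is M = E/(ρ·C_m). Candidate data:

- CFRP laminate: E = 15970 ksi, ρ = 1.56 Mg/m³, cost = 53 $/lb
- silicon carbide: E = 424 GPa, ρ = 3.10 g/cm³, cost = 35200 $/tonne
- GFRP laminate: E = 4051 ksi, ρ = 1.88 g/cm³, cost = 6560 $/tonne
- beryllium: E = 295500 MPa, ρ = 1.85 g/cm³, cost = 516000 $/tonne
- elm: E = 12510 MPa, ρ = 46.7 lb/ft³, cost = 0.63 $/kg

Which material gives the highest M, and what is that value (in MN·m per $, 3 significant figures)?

After converting to SI:
  CFRP laminate: E = 110.1 GPa, ρ = 1560 kg/m³, cost = 116.8 $/kg
  silicon carbide: E = 424.0 GPa, ρ = 3100 kg/m³, cost = 35.20 $/kg
  GFRP laminate: E = 27.93 GPa, ρ = 1880 kg/m³, cost = 6.560 $/kg
  beryllium: E = 295.5 GPa, ρ = 1850 kg/m³, cost = 516.0 $/kg
  elm: E = 12.51 GPa, ρ = 748.1 kg/m³, cost = 0.6300 $/kg
  elm: M = 26.5 MN·m per $
  silicon carbide: M = 3.89 MN·m per $
  GFRP laminate: M = 2.26 MN·m per $
  CFRP laminate: M = 0.604 MN·m per $
  beryllium: M = 0.310 MN·m per $
Highest index: elm.

elm, M = 26.5 MN·m per $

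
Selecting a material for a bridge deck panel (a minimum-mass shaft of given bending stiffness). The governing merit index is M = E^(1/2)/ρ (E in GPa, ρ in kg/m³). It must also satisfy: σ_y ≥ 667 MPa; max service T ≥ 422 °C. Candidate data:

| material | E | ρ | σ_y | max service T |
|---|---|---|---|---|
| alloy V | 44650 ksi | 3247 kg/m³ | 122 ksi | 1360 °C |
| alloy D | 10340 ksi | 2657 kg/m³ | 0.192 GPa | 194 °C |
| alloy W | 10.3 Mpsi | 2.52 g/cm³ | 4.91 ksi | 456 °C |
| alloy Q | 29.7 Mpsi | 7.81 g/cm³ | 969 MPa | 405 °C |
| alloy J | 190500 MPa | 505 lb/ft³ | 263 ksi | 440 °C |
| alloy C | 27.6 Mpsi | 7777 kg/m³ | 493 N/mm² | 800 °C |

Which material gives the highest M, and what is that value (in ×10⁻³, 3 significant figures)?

Screen on constraints: σ_y ≥ 667 MPa; max service T ≥ 422 °C. Survivors: alloy V, alloy J.
Convert each candidate to consistent units, then evaluate M:
  alloy V: E = 307.9 GPa, ρ = 3247 kg/m³
  alloy J: E = 190.5 GPa, ρ = 8089 kg/m³
  alloy V: M = 5.40×10⁻³
  alloy J: M = 1.71×10⁻³
Alloy V has the largest M.

alloy V, M = 5.40×10⁻³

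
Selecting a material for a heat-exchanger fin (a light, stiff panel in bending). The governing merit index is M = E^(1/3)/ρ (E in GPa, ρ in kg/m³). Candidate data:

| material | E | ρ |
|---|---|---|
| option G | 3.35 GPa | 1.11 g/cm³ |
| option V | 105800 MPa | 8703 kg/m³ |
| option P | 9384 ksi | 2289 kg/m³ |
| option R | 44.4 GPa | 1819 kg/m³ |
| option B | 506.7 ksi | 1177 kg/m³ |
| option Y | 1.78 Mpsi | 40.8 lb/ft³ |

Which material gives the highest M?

Putting every candidate on a common basis:
  option G: E = 3.350 GPa, ρ = 1110 kg/m³
  option V: E = 105.8 GPa, ρ = 8703 kg/m³
  option P: E = 64.70 GPa, ρ = 2289 kg/m³
  option R: E = 44.40 GPa, ρ = 1819 kg/m³
  option B: E = 3.494 GPa, ρ = 1177 kg/m³
  option Y: E = 12.27 GPa, ρ = 653.6 kg/m³
  option Y: M = 3.53×10⁻³
  option R: M = 1.95×10⁻³
  option P: M = 1.75×10⁻³
  option G: M = 1.35×10⁻³
  option B: M = 1.29×10⁻³
  option V: M = 0.543×10⁻³
Option Y ranks first.

option Y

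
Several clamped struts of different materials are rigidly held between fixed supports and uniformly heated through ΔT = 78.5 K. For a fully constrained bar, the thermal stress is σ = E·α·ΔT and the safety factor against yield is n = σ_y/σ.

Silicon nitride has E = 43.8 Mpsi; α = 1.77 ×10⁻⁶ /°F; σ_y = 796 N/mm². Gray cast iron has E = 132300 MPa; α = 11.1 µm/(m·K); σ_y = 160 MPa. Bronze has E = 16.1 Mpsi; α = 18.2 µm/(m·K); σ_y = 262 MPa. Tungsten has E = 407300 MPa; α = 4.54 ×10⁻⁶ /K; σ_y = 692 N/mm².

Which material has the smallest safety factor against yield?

gray cast iron

In consistent units (E in GPa, α in ×10⁻⁶/K, σ_y in MPa):
  silicon nitride: E = 302.0, α = 3.19, σ_y = 796.0 → σ = 75.5 MPa, n = 10.5
  gray cast iron: E = 132.3, α = 11.1, σ_y = 160.0 → σ = 115 MPa, n = 1.39
  bronze: E = 111.0, α = 18.2, σ_y = 262.0 → σ = 159 MPa, n = 1.65
  tungsten: E = 407.3, α = 4.54, σ_y = 692.0 → σ = 145 MPa, n = 4.77
Gray cast iron has the lowest safety factor, n = 1.39.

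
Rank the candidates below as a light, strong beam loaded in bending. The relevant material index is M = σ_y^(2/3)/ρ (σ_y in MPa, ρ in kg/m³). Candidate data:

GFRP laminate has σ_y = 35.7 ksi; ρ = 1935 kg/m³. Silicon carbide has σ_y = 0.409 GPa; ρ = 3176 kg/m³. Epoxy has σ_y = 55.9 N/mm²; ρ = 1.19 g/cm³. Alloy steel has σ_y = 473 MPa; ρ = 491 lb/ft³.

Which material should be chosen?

In SI units:
  GFRP laminate: σ_y = 246.1 MPa, ρ = 1935 kg/m³
  silicon carbide: σ_y = 409.0 MPa, ρ = 3176 kg/m³
  epoxy: σ_y = 55.90 MPa, ρ = 1190 kg/m³
  alloy steel: σ_y = 473.0 MPa, ρ = 7865 kg/m³
  GFRP laminate: M = 20.3×10⁻³
  silicon carbide: M = 17.3×10⁻³
  epoxy: M = 12.3×10⁻³
  alloy steel: M = 7.72×10⁻³
Highest index: GFRP laminate.

GFRP laminate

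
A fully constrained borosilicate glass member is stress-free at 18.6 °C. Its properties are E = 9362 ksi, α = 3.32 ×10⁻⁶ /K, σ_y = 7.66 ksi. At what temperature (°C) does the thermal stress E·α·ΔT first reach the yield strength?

265 °C

E = 9362 ksi = 64.55 GPa.
σ_y = 7.66 ksi = 52.81 MPa.
E·α·ΔT = 52.81 MPa ⇒ ΔT = 52.81 / (64.55×10³ × 3.32×10⁻⁶) = 246.4 K.
T = 18.6 + 246.4 = 265.0 °C.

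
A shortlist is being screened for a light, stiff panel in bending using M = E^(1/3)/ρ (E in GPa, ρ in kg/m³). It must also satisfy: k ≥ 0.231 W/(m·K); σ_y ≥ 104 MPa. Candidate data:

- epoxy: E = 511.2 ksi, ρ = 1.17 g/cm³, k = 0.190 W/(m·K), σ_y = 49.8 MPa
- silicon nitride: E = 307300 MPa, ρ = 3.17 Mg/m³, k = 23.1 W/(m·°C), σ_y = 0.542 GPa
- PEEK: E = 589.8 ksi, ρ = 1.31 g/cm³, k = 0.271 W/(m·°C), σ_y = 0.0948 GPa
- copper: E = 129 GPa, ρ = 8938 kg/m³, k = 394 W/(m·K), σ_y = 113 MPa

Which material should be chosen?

Screen on constraints: k ≥ 0.231 W/(m·K); σ_y ≥ 104 MPa. Survivors: silicon nitride, copper.
Putting every candidate on a common basis:
  silicon nitride: E = 307.3 GPa, ρ = 3170 kg/m³
  copper: E = 129.0 GPa, ρ = 8938 kg/m³
  silicon nitride: M = 2.13×10⁻³
  copper: M = 0.565×10⁻³
Highest index: silicon nitride.

silicon nitride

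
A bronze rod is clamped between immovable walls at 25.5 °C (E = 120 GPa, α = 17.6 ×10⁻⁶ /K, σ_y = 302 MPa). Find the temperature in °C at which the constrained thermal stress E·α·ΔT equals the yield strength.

E·α·ΔT = 302.0 MPa ⇒ ΔT = 302.0 / (120.0×10³ × 17.6×10⁻⁶) = 143.0 K.
T = 25.5 + 143.0 = 168.5 °C.

168 °C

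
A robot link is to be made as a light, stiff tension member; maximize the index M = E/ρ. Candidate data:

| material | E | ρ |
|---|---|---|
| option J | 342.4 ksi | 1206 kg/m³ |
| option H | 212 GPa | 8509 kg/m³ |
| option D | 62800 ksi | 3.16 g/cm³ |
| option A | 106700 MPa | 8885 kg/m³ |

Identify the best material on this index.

Putting every candidate on a common basis:
  option J: E = 2.361 GPa, ρ = 1206 kg/m³
  option H: E = 212.0 GPa, ρ = 8509 kg/m³
  option D: E = 433.0 GPa, ρ = 3160 kg/m³
  option A: E = 106.7 GPa, ρ = 8885 kg/m³
  option D: M = 137 MN·m/kg
  option H: M = 24.9 MN·m/kg
  option A: M = 12.0 MN·m/kg
  option J: M = 1.96 MN·m/kg
Option D has the largest M.

option D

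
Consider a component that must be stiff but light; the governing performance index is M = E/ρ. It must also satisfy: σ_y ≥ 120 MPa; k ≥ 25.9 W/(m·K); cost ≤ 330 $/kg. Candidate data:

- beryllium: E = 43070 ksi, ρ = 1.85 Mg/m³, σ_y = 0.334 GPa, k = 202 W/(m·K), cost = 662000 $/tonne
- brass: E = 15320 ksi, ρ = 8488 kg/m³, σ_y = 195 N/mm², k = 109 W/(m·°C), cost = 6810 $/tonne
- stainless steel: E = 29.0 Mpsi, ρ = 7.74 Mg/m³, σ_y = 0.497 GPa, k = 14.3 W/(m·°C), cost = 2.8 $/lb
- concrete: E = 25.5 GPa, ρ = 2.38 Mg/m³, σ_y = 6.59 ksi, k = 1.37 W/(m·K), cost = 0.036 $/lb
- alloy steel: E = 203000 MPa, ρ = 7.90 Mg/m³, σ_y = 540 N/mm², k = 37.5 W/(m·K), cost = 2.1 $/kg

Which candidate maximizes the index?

alloy steel

Screen on constraints: σ_y ≥ 120 MPa; k ≥ 25.9 W/(m·K); cost ≤ 330 $/kg. Survivors: brass, alloy steel.
After converting to SI:
  brass: E = 105.6 GPa, ρ = 8488 kg/m³
  alloy steel: E = 203.0 GPa, ρ = 7900 kg/m³
  alloy steel: M = 25.7 MN·m/kg
  brass: M = 12.4 MN·m/kg
Alloy steel ranks first.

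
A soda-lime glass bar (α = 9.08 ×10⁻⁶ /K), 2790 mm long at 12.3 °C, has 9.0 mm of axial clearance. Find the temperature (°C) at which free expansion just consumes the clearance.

α·L₀·ΔT = 9.0 mm ⇒ ΔT = 9.0 / (9.08×10⁻⁶ × 2790.0) = 355.3 K.
T = 12.3 + 355.3 = 367.6 °C.

368 °C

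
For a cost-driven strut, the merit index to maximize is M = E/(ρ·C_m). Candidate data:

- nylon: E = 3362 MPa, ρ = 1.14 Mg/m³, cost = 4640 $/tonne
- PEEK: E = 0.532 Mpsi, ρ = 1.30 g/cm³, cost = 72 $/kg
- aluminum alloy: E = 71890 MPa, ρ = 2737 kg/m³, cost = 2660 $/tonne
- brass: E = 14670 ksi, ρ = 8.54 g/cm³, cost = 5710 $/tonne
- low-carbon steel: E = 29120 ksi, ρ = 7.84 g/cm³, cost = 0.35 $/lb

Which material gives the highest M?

low-carbon steel

Convert each candidate to consistent units, then evaluate M:
  nylon: E = 3.362 GPa, ρ = 1140 kg/m³, cost = 4.640 $/kg
  PEEK: E = 3.668 GPa, ρ = 1300 kg/m³, cost = 72.00 $/kg
  aluminum alloy: E = 71.89 GPa, ρ = 2737 kg/m³, cost = 2.660 $/kg
  brass: E = 101.1 GPa, ρ = 8540 kg/m³, cost = 5.710 $/kg
  low-carbon steel: E = 200.8 GPa, ρ = 7840 kg/m³, cost = 0.7716 $/kg
  low-carbon steel: M = 33.2 MN·m per $
  aluminum alloy: M = 9.87 MN·m per $
  brass: M = 2.07 MN·m per $
  nylon: M = 0.636 MN·m per $
  PEEK: M = 0.0392 MN·m per $
Highest index: low-carbon steel.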